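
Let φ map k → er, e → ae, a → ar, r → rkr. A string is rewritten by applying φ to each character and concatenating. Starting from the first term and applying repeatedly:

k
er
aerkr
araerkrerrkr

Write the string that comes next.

arrkraraerkrerrkraerkrrkrerrkr

Rewriting each symbol of araerkrerrkr: a→ar, r→rkr, a→ar, e→ae, r→rkr, k→er, r→rkr, e→ae, r→rkr, r→rkr, k→er, r→rkr, which concatenates to ar rkr ar ae rkr er rkr ae rkr rkr er rkr.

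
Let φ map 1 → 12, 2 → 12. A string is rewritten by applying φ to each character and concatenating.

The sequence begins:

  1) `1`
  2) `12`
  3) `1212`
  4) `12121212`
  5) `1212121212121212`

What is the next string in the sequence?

Applying the rule to each of the 16 symbols of 1212121212121212 gives the pieces 12 12 12 12 12 12 12 12 12 12 12 12 12 12 12 12, which concatenate to the answer.

12121212121212121212121212121212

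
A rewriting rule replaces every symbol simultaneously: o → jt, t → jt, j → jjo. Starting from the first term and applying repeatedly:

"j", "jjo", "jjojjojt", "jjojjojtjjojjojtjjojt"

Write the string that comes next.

jjojjojtjjojjojtjjojtjjojjojtjjojjojtjjojtjjojjojtjjojt

Applying the rule to each of the 21 symbols of jjojjojtjjojjojtjjojt gives the pieces jjo jjo jt jjo jjo jt jjo jt jjo jjo jt jjo jjo jt jjo jt jjo jjo jt jjo jt, which concatenate to the answer.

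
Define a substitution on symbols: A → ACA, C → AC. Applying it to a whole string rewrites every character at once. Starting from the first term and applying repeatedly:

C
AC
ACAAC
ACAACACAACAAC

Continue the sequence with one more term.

ACAACACAACAACACAACACAACAACACAACAAC

Applying the rule to each of the 13 symbols of ACAACACAACAAC gives the pieces ACA AC ACA ACA AC ACA AC ACA ACA AC ACA ACA AC, which concatenate to the answer.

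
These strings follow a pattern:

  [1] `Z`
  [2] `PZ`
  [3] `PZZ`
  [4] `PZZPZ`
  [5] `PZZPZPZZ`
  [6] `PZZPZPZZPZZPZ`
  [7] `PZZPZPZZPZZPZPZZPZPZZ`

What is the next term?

From term 3 onward, concatenate the last term with the second-to-last: PZ·Z = PZZ, PZZ·PZ = PZZPZ, …
The next term joins PZZPZPZZPZZPZPZZPZPZZ and PZZPZPZZPZZPZ.

PZZPZPZZPZZPZPZZPZPZZPZZPZPZZPZZPZ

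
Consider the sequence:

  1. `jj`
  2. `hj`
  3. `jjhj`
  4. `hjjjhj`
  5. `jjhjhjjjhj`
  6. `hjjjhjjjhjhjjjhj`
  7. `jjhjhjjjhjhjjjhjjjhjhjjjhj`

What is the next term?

hjjjhjjjhjhjjjhjjjhjhjjjhjhjjjhjjjhjhjjjhj

Each term (from the third on) is the two preceding terms concatenated in order: term 3 = jj·hj = jjhj.
The next term joins hjjjhjjjhjhjjjhj and jjhjhjjjhjhjjjhjjjhjhjjjhj.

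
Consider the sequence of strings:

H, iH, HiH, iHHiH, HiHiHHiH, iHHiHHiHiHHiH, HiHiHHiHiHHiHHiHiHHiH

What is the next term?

iHHiHHiHiHHiHHiHiHHiHiHHiHHiHiHHiH

From term 3 onward, concatenate the second-to-last term with the last: H·iH = HiH, iH·HiH = iHHiH, …
The next term joins iHHiHHiHiHHiH and HiHiHHiHiHHiHHiHiHHiH.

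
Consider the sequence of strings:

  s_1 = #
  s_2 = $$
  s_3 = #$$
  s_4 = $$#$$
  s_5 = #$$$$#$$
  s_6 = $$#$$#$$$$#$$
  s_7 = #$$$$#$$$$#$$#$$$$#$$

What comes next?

This is a Fibonacci-style word recurrence s(k) = s(k−2)·s(k−1): e.g. #·$$ = #$$.
Continuing: $$#$$#$$$$#$$ · #$$$$#$$$$#$$#$$$$#$$ gives term 8.

$$#$$#$$$$#$$#$$$$#$$$$#$$#$$$$#$$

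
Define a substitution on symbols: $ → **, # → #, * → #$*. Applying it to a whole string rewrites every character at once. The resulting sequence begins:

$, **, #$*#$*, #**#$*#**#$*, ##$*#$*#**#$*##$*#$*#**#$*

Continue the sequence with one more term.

φ(##$*#$*#**#$*##$*#$*#**#$*) expands symbol-by-symbol to # # ** #$* # ** #$* # #$* #$* # ** #$* # # ** #$* # ** #$* # #$* #$* # ** #$*; joining the 26 pieces gives the next term.

##**#$*#**#$*##$*#$*#**#$*##**#$*#**#$*##$*#$*#**#$*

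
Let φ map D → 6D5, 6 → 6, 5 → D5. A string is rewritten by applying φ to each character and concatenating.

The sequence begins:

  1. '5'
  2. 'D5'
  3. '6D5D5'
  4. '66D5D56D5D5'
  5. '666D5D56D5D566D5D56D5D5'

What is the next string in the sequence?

6666D5D56D5D566D5D56D5D5666D5D56D5D566D5D56D5D5

φ(666D5D56D5D566D5D56D5D5) expands symbol-by-symbol to 6 6 6 6D5 D5 6D5 D5 6 6D5 D5 6D5 D5 6 6 6D5 D5 6D5 D5 6 6D5 D5 6D5 D5; joining the 23 pieces gives the next term.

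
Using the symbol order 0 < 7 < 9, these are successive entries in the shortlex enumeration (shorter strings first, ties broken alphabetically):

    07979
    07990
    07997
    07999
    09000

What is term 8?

Continuing the enumeration 3 steps past 09000: 09000 → 09007 → 09009 → (answer).

09070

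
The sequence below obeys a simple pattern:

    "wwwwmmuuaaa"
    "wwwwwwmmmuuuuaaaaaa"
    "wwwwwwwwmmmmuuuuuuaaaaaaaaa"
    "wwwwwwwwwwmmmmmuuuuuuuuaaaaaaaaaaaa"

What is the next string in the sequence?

wwwwwwwwwwwwmmmmmmuuuuuuuuuuaaaaaaaaaaaaaaa

Reading off run lengths: w runs 4, 6, 8, 10; m runs 2, 3, 4, 5; u runs 2, 4, 6, 8; a runs 3, 6, 9, 12 — each is linear in n (n = 1, 2, …).
At n = 5 the blocks have lengths 12, 6, 10, 15.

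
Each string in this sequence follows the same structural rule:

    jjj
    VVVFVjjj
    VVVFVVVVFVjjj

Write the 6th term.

VVVFVVVVFVVVVFVVVVFVVVVFVjjj

Every step adds VVVFV at the front: s(k+1) = VVVFV·s(k).
From VVVFVVVVFVjjj, 3 further steps: VVVFVVVVFVjjj → VVVFVVVVFVVVVFVjjj → VVVFVVVVFVVVVFVVVVFVjjj → (answer).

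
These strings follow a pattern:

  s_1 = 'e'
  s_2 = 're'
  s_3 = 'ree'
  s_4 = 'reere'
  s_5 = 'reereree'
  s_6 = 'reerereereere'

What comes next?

Each term (from the third on) is the previous term followed by the one before it: term 3 = re·e = ree.
The next term joins reerereereere and reereree.

reerereereerereereree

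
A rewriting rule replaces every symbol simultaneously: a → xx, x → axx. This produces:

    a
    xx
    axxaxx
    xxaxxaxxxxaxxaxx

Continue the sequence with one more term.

axxaxxxxaxxaxxxxaxxaxxaxxaxxxxaxxaxxxxaxxaxx

Applying the rule to each of the 16 symbols of xxaxxaxxxxaxxaxx gives the pieces axx axx xx axx axx xx axx axx axx axx xx axx axx xx axx axx, which concatenate to the answer.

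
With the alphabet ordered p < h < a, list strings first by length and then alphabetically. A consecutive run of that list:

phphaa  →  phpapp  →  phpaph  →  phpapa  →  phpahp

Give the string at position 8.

Stepping forward 3 times from phpahp: phpahp → phpahh → phpaha, then the target.

phpaap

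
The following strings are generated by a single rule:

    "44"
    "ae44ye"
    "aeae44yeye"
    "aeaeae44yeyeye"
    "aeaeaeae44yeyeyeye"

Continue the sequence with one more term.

s(k+1) = ae·s(k)·ye, so each term gains ae as a prefix and ye as a suffix.
Applying this once more to aeaeaeae44yeyeyeye:

aeaeaeaeae44yeyeyeyeye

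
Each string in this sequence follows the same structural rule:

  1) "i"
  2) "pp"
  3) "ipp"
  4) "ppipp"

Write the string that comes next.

This is a Fibonacci-style word recurrence s(k) = s(k−2)·s(k−1): e.g. i·pp = ipp.
So term 5 is ipp·ppipp.

ippppipp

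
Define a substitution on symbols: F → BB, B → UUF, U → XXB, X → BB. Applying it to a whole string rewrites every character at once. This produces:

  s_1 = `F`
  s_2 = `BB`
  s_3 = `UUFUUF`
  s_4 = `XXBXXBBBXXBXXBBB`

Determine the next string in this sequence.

Rewriting the 16 symbols of XXBXXBBBXXBXXBBB one by one yields BB BB UUF BB BB UUF UUF UUF BB BB UUF BB BB UUF UUF UUF; concatenated:

BBBBUUFBBBBUUFUUFUUFBBBBUUFBBBBUUFUUFUUF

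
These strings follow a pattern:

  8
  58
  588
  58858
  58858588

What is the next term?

5885858858858

From term 3 onward, concatenate the last term with the second-to-last: 58·8 = 588, 588·58 = 58858, …
The next term joins 58858588 and 58858.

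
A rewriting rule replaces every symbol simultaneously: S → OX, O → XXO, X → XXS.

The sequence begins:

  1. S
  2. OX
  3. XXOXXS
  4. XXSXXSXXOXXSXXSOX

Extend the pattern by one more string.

Replace each of the 17 characters of XXSXXSXXOXXSXXSOX in place — XXS XXS OX XXS XXS OX XXS XXS XXO XXS XXS OX XXS XXS OX XXO XXS — and concatenate.

XXSXXSOXXXSXXSOXXXSXXSXXOXXSXXSOXXXSXXSOXXXOXXS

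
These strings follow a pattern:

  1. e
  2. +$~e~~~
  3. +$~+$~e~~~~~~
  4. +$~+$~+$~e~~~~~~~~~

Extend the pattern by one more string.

+$~+$~+$~+$~e~~~~~~~~~~~~

s(k+1) = +$~·s(k)·~~~, so each term gains +$~ as a prefix and ~~~ as a suffix.
So the next term is +$~·+$~+$~+$~e~~~~~~~~~·~~~.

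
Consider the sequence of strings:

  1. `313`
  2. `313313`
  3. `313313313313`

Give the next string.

s(k+1) = s(k)·s(k) — each term doubles the last.
Doubling 313313313313:

313313313313313313313313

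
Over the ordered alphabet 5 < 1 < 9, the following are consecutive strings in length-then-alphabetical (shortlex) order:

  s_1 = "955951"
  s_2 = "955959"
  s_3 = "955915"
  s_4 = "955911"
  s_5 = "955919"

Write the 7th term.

955991

Advancing 2 positions from 955919 through 955919 → 955995 reaches term 7.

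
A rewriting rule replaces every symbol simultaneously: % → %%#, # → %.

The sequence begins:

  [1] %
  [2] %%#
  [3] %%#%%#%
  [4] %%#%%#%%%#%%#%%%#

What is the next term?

φ(%%#%%#%%%#%%#%%%#) expands symbol-by-symbol to %%# %%# % %%# %%# % %%# %%# %%# % %%# %%# % %%# %%# %%# %; joining the 17 pieces gives the next term.

%%#%%#%%%#%%#%%%#%%#%%#%%%#%%#%%%#%%#%%#%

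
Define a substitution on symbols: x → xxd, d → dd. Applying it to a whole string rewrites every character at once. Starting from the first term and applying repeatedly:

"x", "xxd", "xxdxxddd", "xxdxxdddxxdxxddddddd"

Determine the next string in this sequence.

Applying the rule to each of the 20 symbols of xxdxxdddxxdxxddddddd gives the pieces xxd xxd dd xxd xxd dd dd dd xxd xxd dd xxd xxd dd dd dd dd dd dd dd, which concatenate to the answer.

xxdxxdddxxdxxdddddddxxdxxdddxxdxxddddddddddddddd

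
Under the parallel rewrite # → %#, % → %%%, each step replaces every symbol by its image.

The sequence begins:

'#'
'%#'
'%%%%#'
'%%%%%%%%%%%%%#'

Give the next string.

Rewriting the 14 symbols of %%%%%%%%%%%%%# one by one yields %%% %%% %%% %%% %%% %%% %%% %%% %%% %%% %%% %%% %%% %#; concatenated:

%%%%%%%%%%%%%%%%%%%%%%%%%%%%%%%%%%%%%%%%#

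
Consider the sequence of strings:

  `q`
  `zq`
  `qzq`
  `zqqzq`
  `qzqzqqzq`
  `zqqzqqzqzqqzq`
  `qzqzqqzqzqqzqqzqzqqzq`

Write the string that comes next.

From term 3 onward, concatenate the second-to-last term with the last: q·zq = qzq, zq·qzq = zqqzq, …
The next term joins zqqzqqzqzqqzq and qzqzqqzqzqqzqqzqzqqzq.

zqqzqqzqzqqzqqzqzqqzqzqqzqqzqzqqzq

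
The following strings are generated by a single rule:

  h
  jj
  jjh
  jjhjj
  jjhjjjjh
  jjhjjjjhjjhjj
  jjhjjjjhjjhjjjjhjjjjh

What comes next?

jjhjjjjhjjhjjjjhjjjjhjjhjjjjhjjhjj

This is a Fibonacci-style word recurrence s(k) = s(k−1)·s(k−2): e.g. jj·h = jjh.
The next term joins jjhjjjjhjjhjjjjhjjjjh and jjhjjjjhjjhjj.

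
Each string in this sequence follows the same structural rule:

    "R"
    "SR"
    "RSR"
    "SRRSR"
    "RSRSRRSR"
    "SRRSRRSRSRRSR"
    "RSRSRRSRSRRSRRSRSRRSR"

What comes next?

SRRSRRSRSRRSRRSRSRRSRSRRSRRSRSRRSR

From term 3 onward, concatenate the second-to-last term with the last: R·SR = RSR, SR·RSR = SRRSR, …
So term 8 is SRRSRRSRSRRSR·RSRSRRSRSRRSRRSRSRRSR.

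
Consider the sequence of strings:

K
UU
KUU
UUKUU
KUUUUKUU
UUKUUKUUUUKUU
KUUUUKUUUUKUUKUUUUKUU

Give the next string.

From term 3 onward, concatenate the second-to-last term with the last: K·UU = KUU, UU·KUU = UUKUU, …
The next term joins UUKUUKUUUUKUU and KUUUUKUUUUKUUKUUUUKUU.

UUKUUKUUUUKUUKUUUUKUUUUKUUKUUUUKUU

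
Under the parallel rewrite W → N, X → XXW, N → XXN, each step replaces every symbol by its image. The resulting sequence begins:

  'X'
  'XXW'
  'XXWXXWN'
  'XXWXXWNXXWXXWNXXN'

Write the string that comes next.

Replace each of the 17 characters of XXWXXWNXXWXXWNXXN in place — XXW XXW N XXW XXW N XXN XXW XXW N XXW XXW N XXN XXW XXW XXN — and concatenate.

XXWXXWNXXWXXWNXXNXXWXXWNXXWXXWNXXNXXWXXWXXN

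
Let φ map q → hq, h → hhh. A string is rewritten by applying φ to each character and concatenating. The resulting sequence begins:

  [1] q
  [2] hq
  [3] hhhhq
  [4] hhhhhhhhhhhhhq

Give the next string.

hhhhhhhhhhhhhhhhhhhhhhhhhhhhhhhhhhhhhhhhq

φ(hhhhhhhhhhhhhq) expands symbol-by-symbol to hhh hhh hhh hhh hhh hhh hhh hhh hhh hhh hhh hhh hhh hq; joining the 14 pieces gives the next term.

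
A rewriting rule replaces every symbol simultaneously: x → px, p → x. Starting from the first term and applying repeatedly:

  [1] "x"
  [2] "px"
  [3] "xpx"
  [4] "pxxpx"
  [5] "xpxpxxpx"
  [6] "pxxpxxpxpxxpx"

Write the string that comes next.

xpxpxxpxpxxpxxpxpxxpx

Replace each of the 13 characters of pxxpxxpxpxxpx in place — x px px x px px x px x px px x px — and concatenate.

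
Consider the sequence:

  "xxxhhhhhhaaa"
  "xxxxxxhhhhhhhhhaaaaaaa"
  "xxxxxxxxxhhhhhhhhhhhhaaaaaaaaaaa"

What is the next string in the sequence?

Each string has the form x^{3n} h^{3n+3} a^{4n-1} (n = 1, 2, …).
For the next term, n = 4, so the run lengths are 12, 15, 15.

xxxxxxxxxxxxhhhhhhhhhhhhhhhaaaaaaaaaaaaaaa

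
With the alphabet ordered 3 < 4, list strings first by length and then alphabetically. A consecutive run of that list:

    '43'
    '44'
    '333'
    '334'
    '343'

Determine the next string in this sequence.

344

Find the rightmost character of 343 below 4, bump it to the next letter, and reset everything to its right to 3.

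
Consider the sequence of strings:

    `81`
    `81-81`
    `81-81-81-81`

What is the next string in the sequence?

Each string is two copies of the previous one joined by '-'.
One more doubling of 81-81-81-81 gives the answer.

81-81-81-81-81-81-81-81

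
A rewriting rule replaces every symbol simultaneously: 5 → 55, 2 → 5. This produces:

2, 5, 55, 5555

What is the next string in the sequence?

Rewriting each symbol of 5555: 5→55, 5→55, 5→55, 5→55, which concatenates to 55 55 55 55.

55555555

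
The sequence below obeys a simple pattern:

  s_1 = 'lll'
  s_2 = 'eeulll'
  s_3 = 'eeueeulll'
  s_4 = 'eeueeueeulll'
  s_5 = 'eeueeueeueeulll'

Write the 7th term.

Every step adds eeu at the front: s(k+1) = eeu·s(k).
From eeueeueeueeulll, 2 further steps: eeueeueeueeulll → eeueeueeueeueeulll → (answer).

eeueeueeueeueeueeulll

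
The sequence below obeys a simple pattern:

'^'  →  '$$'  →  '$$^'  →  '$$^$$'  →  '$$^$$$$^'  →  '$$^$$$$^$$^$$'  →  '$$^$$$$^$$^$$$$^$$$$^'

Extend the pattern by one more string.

$$^$$$$^$$^$$$$^$$$$^$$^$$$$^$$^$$

Each term (from the third on) is the previous term followed by the one before it: term 3 = $$·^ = $$^.
The next term joins $$^$$$$^$$^$$$$^$$$$^ and $$^$$$$^$$^$$.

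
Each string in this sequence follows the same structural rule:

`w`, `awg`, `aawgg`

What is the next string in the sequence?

aaawggg

s(k+1) = a·s(k)·g, so each term gains a as a prefix and g as a suffix.
One more step from aawgg gives the answer.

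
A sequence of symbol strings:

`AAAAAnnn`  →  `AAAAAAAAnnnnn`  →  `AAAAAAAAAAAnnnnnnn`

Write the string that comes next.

Term n consists of 3n-1 A's, followed by 2n-1 n's, where the shown terms are n = 2, 3, 4.
For the next term, n = 5, so the run lengths are 14, 9.

AAAAAAAAAAAAAAnnnnnnnnn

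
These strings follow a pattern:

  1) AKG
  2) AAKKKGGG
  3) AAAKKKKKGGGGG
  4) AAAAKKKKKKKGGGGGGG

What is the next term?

AAAAAKKKKKKKKKGGGGGGGGG

The n-th term is n A's then 2n-1 K's then 2n-1 G's (n = 1, 2, …).
Setting n = 5 gives 5, 9, 9 characters in each block.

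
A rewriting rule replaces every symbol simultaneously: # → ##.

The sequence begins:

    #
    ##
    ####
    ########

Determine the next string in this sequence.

################

Apply φ to ######## symbol by symbol: #→##, #→##, #→##, #→##, #→##, #→##, #→##, #→##; joined: ## ## ## ## ## ## ## ##.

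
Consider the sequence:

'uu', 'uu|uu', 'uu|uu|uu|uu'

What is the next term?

uu|uu|uu|uu|uu|uu|uu|uu

s(k+1) = s(k)·|·s(k) — each term doubles the last with '|' between the halves.
So the next term is two copies of uu|uu|uu|uu with '|' between the halves.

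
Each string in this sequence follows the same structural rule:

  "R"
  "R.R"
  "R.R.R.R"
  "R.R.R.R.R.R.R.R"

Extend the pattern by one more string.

Each string is two copies of the previous one joined by '.'.
Doubling R.R.R.R.R.R.R.R with '.' between the halves:

R.R.R.R.R.R.R.R.R.R.R.R.R.R.R.R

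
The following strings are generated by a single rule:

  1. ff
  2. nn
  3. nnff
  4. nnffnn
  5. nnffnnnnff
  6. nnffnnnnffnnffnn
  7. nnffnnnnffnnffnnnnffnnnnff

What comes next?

nnffnnnnffnnffnnnnffnnnnffnnffnnnnffnnffnn

Each term (from the third on) is the previous term followed by the one before it: term 3 = nn·ff = nnff.
The next term joins nnffnnnnffnnffnnnnffnnnnff and nnffnnnnffnnffnn.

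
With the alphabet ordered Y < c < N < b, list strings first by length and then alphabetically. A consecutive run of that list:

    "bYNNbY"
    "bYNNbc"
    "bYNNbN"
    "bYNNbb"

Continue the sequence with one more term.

Treat bYNNbb as a base-4 numeral over the given alphabet and add one, carrying through any trailing b's.

bYNbYY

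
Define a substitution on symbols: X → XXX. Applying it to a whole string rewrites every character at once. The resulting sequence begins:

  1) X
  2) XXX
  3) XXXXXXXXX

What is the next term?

Apply φ to XXXXXXXXX symbol by symbol: X→XXX, X→XXX, X→XXX, X→XXX, X→XXX, X→XXX, X→XXX, X→XXX, X→XXX; joined: XXX XXX XXX XXX XXX XXX XXX XXX XXX.

XXXXXXXXXXXXXXXXXXXXXXXXXXX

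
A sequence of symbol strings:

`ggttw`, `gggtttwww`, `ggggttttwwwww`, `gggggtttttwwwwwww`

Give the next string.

ggggggttttttwwwwwwwww

The n-th term is n+1 g's then n+1 t's then 2n-1 w's (n = 1, 2, …).
For the next term, n = 5, so the run lengths are 6, 6, 9.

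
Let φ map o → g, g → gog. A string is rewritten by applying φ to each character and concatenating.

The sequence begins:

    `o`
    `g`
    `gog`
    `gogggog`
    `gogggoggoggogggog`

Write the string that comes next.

Rewriting the 17 symbols of gogggoggoggogggog one by one yields gog g gog gog gog g gog gog g gog gog g gog gog gog g gog; concatenated:

gogggoggoggogggoggogggoggogggoggoggogggog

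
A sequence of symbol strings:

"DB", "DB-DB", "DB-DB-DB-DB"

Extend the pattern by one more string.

Each string is two copies of the previous one joined by '-'.
Doubling DB-DB-DB-DB with '-' between the halves:

DB-DB-DB-DB-DB-DB-DB-DB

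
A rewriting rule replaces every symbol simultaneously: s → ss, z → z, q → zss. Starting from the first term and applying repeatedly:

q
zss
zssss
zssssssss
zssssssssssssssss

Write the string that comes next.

zssssssssssssssssssssssssssssssss

Replace each of the 17 characters of zssssssssssssssss in place — z ss ss ss ss ss ss ss ss ss ss ss ss ss ss ss ss — and concatenate.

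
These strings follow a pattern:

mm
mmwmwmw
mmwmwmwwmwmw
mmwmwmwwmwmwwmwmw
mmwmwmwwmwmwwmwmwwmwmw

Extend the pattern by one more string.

The strings grow by a fixed suffix wmwmw each time.
Applying this once more to mmwmwmwwmwmwwmwmwwmwmw:

mmwmwmwwmwmwwmwmwwmwmwwmwmw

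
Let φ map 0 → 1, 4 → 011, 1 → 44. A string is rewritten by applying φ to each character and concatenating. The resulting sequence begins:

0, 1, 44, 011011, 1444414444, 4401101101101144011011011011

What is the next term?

0110111444414444144441444401101114444144441444414444

Replace each of the 28 characters of 4401101101101144011011011011 in place — 011 011 1 44 44 1 44 44 1 44 44 1 44 44 011 011 1 44 44 1 44 44 1 44 44 1 44 44 — and concatenate.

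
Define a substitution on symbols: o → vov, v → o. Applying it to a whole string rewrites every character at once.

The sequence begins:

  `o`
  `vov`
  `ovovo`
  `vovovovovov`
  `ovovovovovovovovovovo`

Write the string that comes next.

vovovovovovovovovovovovovovovovovovovovovov

Replace each of the 21 characters of ovovovovovovovovovovo in place — vov o vov o vov o vov o vov o vov o vov o vov o vov o vov o vov — and concatenate.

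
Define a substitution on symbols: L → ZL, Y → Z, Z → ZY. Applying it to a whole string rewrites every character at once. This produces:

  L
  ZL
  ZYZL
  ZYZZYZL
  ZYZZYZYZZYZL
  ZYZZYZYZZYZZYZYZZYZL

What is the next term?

Rewriting the 20 symbols of ZYZZYZYZZYZZYZYZZYZL one by one yields ZY Z ZY ZY Z ZY Z ZY ZY Z ZY ZY Z ZY Z ZY ZY Z ZY ZL; concatenated:

ZYZZYZYZZYZZYZYZZYZYZZYZZYZYZZYZL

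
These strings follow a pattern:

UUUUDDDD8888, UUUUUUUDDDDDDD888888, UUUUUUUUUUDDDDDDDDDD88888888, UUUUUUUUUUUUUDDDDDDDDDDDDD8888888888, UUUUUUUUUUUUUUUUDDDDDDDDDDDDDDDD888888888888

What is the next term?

UUUUUUUUUUUUUUUUUUUDDDDDDDDDDDDDDDDDDD88888888888888

The n-th term is 3n+1 U's then 3n+1 D's then 2n+2 8's (n = 1, 2, …).
For the next term, n = 6, so the run lengths are 19, 19, 14.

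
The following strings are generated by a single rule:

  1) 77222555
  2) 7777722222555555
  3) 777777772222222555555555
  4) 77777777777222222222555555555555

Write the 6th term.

777777777777777772222222222222555555555555555555

Term n consists of 3n-1 7's, followed by 2n+1 2's, followed by 3n 5's (n = 1, 2, …).
Setting n = 6 gives 17, 13, 18 characters in each block.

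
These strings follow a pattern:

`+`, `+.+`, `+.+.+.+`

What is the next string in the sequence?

+.+.+.+.+.+.+.+

Every step duplicates the string with '.' between the halves.
So the next term is two copies of +.+.+.+ with '.' between the halves.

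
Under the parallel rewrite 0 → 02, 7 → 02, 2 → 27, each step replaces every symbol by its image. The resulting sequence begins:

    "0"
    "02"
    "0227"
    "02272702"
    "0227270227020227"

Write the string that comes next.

Rewriting the 16 symbols of 0227270227020227 one by one yields 02 27 27 02 27 02 02 27 27 02 02 27 02 27 27 02; concatenated:

02272702270202272702022702272702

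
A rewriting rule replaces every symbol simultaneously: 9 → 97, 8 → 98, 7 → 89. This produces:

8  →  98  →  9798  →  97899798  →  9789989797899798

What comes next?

Replace each of the 16 characters of 9789989797899798 in place — 97 89 98 97 97 98 97 89 97 89 98 97 97 89 97 98 — and concatenate.

97899897979897899789989797899798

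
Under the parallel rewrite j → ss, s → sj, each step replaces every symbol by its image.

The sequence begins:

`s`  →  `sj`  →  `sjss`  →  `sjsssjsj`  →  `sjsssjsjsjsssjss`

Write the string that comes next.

Rewriting the 16 symbols of sjsssjsjsjsssjss one by one yields sj ss sj sj sj ss sj ss sj ss sj sj sj ss sj sj; concatenated:

sjsssjsjsjsssjsssjsssjsjsjsssjsj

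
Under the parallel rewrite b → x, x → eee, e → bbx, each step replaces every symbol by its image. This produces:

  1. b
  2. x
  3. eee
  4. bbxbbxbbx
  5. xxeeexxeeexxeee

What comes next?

eeeeeebbxbbxbbxeeeeeebbxbbxbbxeeeeeebbxbbxbbx

Applying the rule to each of the 15 symbols of xxeeexxeeexxeee gives the pieces eee eee bbx bbx bbx eee eee bbx bbx bbx eee eee bbx bbx bbx, which concatenate to the answer.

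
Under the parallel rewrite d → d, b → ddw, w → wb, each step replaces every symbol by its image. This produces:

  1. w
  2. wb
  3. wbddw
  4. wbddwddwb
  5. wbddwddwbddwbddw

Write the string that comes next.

Rewriting the 16 symbols of wbddwddwbddwbddw one by one yields wb ddw d d wb d d wb ddw d d wb ddw d d wb; concatenated:

wbddwddwbddwbddwddwbddwddwb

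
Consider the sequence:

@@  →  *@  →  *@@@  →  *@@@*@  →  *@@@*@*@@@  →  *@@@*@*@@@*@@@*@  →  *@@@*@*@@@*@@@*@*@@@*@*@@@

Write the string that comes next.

*@@@*@*@@@*@@@*@*@@@*@*@@@*@@@*@*@@@*@@@*@

Each term (from the third on) is the previous term followed by the one before it: term 3 = *@·@@ = *@@@.
The next term joins *@@@*@*@@@*@@@*@*@@@*@*@@@ and *@@@*@*@@@*@@@*@.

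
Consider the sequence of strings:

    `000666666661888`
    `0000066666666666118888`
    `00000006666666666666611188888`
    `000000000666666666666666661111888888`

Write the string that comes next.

Term n consists of 2n-1 0's, followed by 3n+2 6's, followed by n-1 1's, followed by n+1 8's, where the shown terms are n = 2, 3, 4, 5.
Setting n = 6 gives 11, 20, 5, 7 characters in each block.

0000000000066666666666666666666111118888888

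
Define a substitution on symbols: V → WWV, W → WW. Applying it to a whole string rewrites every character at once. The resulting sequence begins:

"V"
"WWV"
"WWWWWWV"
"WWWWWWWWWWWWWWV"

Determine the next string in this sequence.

Applying the rule to each of the 15 symbols of WWWWWWWWWWWWWWV gives the pieces WW WW WW WW WW WW WW WW WW WW WW WW WW WW WWV, which concatenate to the answer.

WWWWWWWWWWWWWWWWWWWWWWWWWWWWWWV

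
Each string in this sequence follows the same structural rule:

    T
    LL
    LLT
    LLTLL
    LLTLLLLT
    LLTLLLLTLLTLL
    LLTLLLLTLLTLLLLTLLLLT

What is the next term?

LLTLLLLTLLTLLLLTLLLLTLLTLLLLTLLTLL

This is a Fibonacci-style word recurrence s(k) = s(k−1)·s(k−2): e.g. LL·T = LLT.
The next term joins LLTLLLLTLLTLLLLTLLLLT and LLTLLLLTLLTLL.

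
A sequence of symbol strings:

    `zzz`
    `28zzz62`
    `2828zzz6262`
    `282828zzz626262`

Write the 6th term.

2828282828zzz6262626262

Every step adds 28 to the front and 62 to the end of the previous string.
From 282828zzz626262, 2 further steps: 282828zzz626262 → 28282828zzz62626262 → (answer).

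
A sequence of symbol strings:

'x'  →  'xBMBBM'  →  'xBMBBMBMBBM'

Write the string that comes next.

The strings grow by a fixed suffix BMBBM each time.
So the next term is xBMBBMBMBBM·BMBBM.

xBMBBMBMBBMBMBBM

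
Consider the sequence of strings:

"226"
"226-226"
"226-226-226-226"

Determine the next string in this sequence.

226-226-226-226-226-226-226-226

Each string is two copies of the previous one joined by '-'.
So the next term is two copies of 226-226-226-226 with '-' between the halves.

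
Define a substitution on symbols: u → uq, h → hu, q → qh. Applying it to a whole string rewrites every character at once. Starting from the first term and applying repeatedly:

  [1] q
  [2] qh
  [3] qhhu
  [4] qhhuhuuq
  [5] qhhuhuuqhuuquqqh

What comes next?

Applying the rule to each of the 16 symbols of qhhuhuuqhuuquqqh gives the pieces qh hu hu uq hu uq uq qh hu uq uq qh uq qh qh hu, which concatenate to the answer.

qhhuhuuqhuuquqqhhuuquqqhuqqhqhhu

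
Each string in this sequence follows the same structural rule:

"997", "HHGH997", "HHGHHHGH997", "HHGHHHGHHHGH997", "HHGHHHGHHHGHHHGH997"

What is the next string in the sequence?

HHGHHHGHHHGHHHGHHHGH997

Each term is the previous one with HHGH prepended.
So the next term is HHGH·HHGHHHGHHHGHHHGH997.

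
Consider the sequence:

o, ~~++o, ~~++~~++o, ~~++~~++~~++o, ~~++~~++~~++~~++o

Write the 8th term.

~~++~~++~~++~~++~~++~~++~~++o

Every step adds ~~++ at the front: s(k+1) = ~~++·s(k).
From ~~++~~++~~++~~++o, 3 further steps: ~~++~~++~~++~~++o → ~~++~~++~~++~~++~~++o → ~~++~~++~~++~~++~~++~~++o → (answer).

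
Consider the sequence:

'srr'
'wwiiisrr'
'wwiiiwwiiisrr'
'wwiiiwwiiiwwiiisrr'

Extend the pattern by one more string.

The strings grow by a fixed prefix wwiii each time.
One more step from wwiiiwwiiiwwiiisrr gives the answer.

wwiiiwwiiiwwiiiwwiiisrr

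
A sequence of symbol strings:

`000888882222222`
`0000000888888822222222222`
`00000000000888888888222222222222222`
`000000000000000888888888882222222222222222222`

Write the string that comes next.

0000000000000000000888888888888822222222222222222222222

Term n consists of 4n-1 0's, followed by 2n+3 8's, followed by 4n+3 2's (n = 1, 2, …).
For the next term, n = 5, so the run lengths are 19, 13, 23.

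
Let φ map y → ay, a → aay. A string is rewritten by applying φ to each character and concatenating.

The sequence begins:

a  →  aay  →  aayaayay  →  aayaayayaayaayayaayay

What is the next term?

Rewriting the 21 symbols of aayaayayaayaayayaayay one by one yields aay aay ay aay aay ay aay ay aay aay ay aay aay ay aay ay aay aay ay aay ay; concatenated:

aayaayayaayaayayaayayaayaayayaayaayayaayayaayaayayaayay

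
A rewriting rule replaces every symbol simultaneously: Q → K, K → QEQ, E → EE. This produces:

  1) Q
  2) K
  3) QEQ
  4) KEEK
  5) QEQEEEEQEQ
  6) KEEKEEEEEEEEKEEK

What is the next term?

Replace each of the 16 characters of KEEKEEEEEEEEKEEK in place — QEQ EE EE QEQ EE EE EE EE EE EE EE EE QEQ EE EE QEQ — and concatenate.

QEQEEEEQEQEEEEEEEEEEEEEEEEQEQEEEEQEQ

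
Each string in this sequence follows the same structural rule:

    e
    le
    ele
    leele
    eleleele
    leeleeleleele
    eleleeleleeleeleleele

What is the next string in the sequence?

From term 3 onward, concatenate the second-to-last term with the last: e·le = ele, le·ele = leele, …
So term 8 is leeleeleleele·eleleeleleeleeleleele.

leeleeleleeleeleleeleleeleeleleele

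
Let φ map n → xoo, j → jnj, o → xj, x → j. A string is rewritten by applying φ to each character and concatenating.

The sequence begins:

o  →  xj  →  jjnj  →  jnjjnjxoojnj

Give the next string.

Rewriting each symbol of jnjjnjxoojnj: j→jnj, n→xoo, j→jnj, j→jnj, n→xoo, j→jnj, x→j, o→xj, o→xj, j→jnj, n→xoo, j→jnj, which concatenates to jnj xoo jnj jnj xoo jnj j xj xj jnj xoo jnj.

jnjxoojnjjnjxoojnjjxjxjjnjxoojnj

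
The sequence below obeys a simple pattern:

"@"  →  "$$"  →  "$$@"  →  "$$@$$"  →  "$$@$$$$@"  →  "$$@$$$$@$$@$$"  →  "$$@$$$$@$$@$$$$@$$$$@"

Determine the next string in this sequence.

$$@$$$$@$$@$$$$@$$$$@$$@$$$$@$$@$$

This is a Fibonacci-style word recurrence s(k) = s(k−1)·s(k−2): e.g. $$·@ = $$@.
Continuing: $$@$$$$@$$@$$$$@$$$$@ · $$@$$$$@$$@$$ gives term 8.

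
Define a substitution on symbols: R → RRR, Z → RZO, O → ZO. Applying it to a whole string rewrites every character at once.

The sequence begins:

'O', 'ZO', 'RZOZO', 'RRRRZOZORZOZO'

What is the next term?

RRRRRRRRRRRRRZOZORZOZORRRRZOZORZOZO

Replace each of the 13 characters of RRRRZOZORZOZO in place — RRR RRR RRR RRR RZO ZO RZO ZO RRR RZO ZO RZO ZO — and concatenate.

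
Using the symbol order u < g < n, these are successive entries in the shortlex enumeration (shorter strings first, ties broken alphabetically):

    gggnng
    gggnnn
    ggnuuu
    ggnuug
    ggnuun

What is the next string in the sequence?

Treat ggnuun as a base-3 numeral over the given alphabet and add one, carrying through any trailing n's.

ggnugu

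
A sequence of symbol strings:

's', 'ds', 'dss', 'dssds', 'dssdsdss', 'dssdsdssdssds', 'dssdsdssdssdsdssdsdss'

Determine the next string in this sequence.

dssdsdssdssdsdssdsdssdssdsdssdssds

This is a Fibonacci-style word recurrence s(k) = s(k−1)·s(k−2): e.g. ds·s = dss.
So term 8 is dssdsdssdssdsdssdsdss·dssdsdssdssds.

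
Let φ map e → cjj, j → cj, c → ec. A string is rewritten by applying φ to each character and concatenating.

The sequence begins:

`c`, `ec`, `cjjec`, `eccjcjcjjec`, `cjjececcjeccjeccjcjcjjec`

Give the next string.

Replace each of the 24 characters of cjjececcjeccjeccjcjcjjec in place — ec cj cj cjj ec cjj ec ec cj cjj ec ec cj cjj ec ec cj ec cj ec cj cj cjj ec — and concatenate.

eccjcjcjjeccjjececcjcjjececcjcjjececcjeccjeccjcjcjjec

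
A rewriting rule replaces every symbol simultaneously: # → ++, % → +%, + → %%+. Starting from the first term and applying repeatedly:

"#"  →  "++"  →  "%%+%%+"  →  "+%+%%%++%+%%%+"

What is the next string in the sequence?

Rewriting the 14 symbols of +%+%%%++%+%%%+ one by one yields %%+ +% %%+ +% +% +% %%+ %%+ +% %%+ +% +% +% %%+; concatenated:

%%++%%%++%+%+%%%+%%++%%%++%+%+%%%+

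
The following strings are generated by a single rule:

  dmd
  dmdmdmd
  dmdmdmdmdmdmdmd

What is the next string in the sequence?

dmdmdmdmdmdmdmdmdmdmdmdmdmdmdmd

Each string is two copies of the previous one joined by 'm'.
So the next term is two copies of dmdmdmdmdmdmdmd with 'm' between the halves.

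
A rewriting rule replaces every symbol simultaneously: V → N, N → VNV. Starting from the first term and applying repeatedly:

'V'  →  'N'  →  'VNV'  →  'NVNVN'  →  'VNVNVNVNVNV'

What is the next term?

NVNVNVNVNVNVNVNVNVNVN

Expanding VNVNVNVNVNV: V→N, N→VNV, V→N, N→VNV, V→N, N→VNV, V→N, N→VNV, V→N, N→VNV, V→N. Concatenated: N VNV N VNV N VNV N VNV N VNV N.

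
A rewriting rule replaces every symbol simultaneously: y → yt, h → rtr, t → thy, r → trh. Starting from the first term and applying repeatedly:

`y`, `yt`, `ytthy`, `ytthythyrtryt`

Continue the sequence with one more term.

φ(ytthythyrtryt) expands symbol-by-symbol to yt thy thy rtr yt thy rtr yt trh thy trh yt thy; joining the 13 pieces gives the next term.

ytthythyrtrytthyrtryttrhthytrhytthy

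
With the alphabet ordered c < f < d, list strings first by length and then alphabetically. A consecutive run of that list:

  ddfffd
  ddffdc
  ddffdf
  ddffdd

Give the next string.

The successor of ddffdd increments the rightmost position that isn't already d and resets every position after it to c.

ddfdcc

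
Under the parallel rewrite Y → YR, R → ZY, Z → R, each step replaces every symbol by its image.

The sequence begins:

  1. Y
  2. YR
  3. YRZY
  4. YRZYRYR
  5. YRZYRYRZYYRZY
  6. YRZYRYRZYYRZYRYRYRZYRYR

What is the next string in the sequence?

Applying the rule to each of the 23 symbols of YRZYRYRZYYRZYRYRYRZYRYR gives the pieces YR ZY R YR ZY YR ZY R YR YR ZY R YR ZY YR ZY YR ZY R YR ZY YR ZY, which concatenate to the answer.

YRZYRYRZYYRZYRYRYRZYRYRZYYRZYYRZYRYRZYYRZY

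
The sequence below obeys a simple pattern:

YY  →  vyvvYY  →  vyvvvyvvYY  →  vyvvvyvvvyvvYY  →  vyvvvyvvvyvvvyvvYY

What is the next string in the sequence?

vyvvvyvvvyvvvyvvvyvvYY

Each term is the previous one with vyvv prepended.
One more step from vyvvvyvvvyvvvyvvYY gives the answer.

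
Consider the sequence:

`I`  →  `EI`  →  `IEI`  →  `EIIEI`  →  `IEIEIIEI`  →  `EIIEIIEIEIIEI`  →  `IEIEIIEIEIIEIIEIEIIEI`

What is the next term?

EIIEIIEIEIIEIIEIEIIEIEIIEIIEIEIIEI

This is a Fibonacci-style word recurrence s(k) = s(k−2)·s(k−1): e.g. I·EI = IEI.
Continuing: EIIEIIEIEIIEI · IEIEIIEIEIIEIIEIEIIEI gives term 8.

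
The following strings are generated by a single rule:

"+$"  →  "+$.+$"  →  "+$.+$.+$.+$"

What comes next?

+$.+$.+$.+$.+$.+$.+$.+$

Each string is two copies of the previous one joined by '.'.
One more doubling of +$.+$.+$.+$ gives the answer.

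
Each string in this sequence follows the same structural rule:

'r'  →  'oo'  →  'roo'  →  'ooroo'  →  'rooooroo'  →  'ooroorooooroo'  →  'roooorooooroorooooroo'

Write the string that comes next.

oorooroooorooroooorooooroorooooroo

This is a Fibonacci-style word recurrence s(k) = s(k−2)·s(k−1): e.g. r·oo = roo.
The next term joins ooroorooooroo and roooorooooroorooooroo.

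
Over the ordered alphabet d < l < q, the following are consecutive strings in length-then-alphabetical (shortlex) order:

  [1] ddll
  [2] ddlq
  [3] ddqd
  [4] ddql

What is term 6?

dldd

Stepping forward 2 times from ddql: ddql → ddqq, then the target.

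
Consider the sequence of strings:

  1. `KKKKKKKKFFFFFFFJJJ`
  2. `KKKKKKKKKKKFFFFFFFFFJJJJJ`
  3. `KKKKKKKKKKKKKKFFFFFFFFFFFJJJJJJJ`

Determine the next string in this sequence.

KKKKKKKKKKKKKKKKKFFFFFFFFFFFFFJJJJJJJJJ

Reading off run lengths: K runs 8, 11, 14; F runs 7, 9, 11; J runs 3, 5, 7 — each is linear in n, where the shown terms are n = 2, 3, 4.
Setting n = 5 gives 17, 13, 9 characters in each block.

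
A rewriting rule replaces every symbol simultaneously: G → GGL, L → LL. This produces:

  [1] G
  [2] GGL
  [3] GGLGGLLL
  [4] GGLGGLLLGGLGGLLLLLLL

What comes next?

φ(GGLGGLLLGGLGGLLLLLLL) expands symbol-by-symbol to GGL GGL LL GGL GGL LL LL LL GGL GGL LL GGL GGL LL LL LL LL LL LL LL; joining the 20 pieces gives the next term.

GGLGGLLLGGLGGLLLLLLLGGLGGLLLGGLGGLLLLLLLLLLLLLLL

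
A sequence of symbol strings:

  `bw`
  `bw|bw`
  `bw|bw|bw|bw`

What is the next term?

Every step duplicates the string with '|' between the halves.
So the next term is two copies of bw|bw|bw|bw with '|' between the halves.

bw|bw|bw|bw|bw|bw|bw|bw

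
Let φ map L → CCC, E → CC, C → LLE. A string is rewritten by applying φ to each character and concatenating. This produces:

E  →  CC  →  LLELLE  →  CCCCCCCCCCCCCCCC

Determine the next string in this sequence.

Replace each of the 16 characters of CCCCCCCCCCCCCCCC in place — LLE LLE LLE LLE LLE LLE LLE LLE LLE LLE LLE LLE LLE LLE LLE LLE — and concatenate.

LLELLELLELLELLELLELLELLELLELLELLELLELLELLELLELLE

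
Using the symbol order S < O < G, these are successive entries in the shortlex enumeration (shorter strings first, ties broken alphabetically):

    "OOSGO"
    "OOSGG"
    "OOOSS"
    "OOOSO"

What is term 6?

OOOOS

Continuing the enumeration 2 steps past OOOSO: OOOSO → OOOSG → (answer).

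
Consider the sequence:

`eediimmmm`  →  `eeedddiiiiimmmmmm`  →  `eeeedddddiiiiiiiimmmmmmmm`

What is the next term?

Each string has the form e^{n+1} d^{2n-1} i^{3n-1} m^{2n+2} (n = 1, 2, …).
At n = 4 the blocks have lengths 5, 7, 11, 10.

eeeeedddddddiiiiiiiiiiimmmmmmmmmm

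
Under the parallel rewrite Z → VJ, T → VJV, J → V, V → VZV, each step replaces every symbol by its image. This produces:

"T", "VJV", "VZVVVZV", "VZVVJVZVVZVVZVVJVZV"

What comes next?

Rewriting the 19 symbols of VZVVJVZVVZVVZVVJVZV one by one yields VZV VJ VZV VZV V VZV VJ VZV VZV VJ VZV VZV VJ VZV VZV V VZV VJ VZV; concatenated:

VZVVJVZVVZVVVZVVJVZVVZVVJVZVVZVVJVZVVZVVVZVVJVZV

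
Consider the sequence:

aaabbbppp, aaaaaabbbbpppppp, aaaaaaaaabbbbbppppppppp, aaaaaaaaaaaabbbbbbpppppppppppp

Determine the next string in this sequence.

aaaaaaaaaaaaaaabbbbbbbppppppppppppppp

The n-th term is 3n a's then n+2 b's then 3n p's (n = 1, 2, …).
At n = 5 the blocks have lengths 15, 7, 15.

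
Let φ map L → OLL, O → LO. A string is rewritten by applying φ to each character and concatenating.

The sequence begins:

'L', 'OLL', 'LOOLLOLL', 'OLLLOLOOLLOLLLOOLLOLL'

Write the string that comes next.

Applying the rule to each of the 21 symbols of OLLLOLOOLLOLLLOOLLOLL gives the pieces LO OLL OLL OLL LO OLL LO LO OLL OLL LO OLL OLL OLL LO LO OLL OLL LO OLL OLL, which concatenate to the answer.

LOOLLOLLOLLLOOLLLOLOOLLOLLLOOLLOLLOLLLOLOOLLOLLLOOLLOLL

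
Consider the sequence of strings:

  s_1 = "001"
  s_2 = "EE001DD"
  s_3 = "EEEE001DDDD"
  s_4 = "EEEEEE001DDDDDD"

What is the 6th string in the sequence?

EEEEEEEEEE001DDDDDDDDDD

Every step adds EE to the front and DD to the end of the previous string.
From EEEEEE001DDDDDD, 2 further steps: EEEEEE001DDDDDD → EEEEEEEE001DDDDDDDD → (answer).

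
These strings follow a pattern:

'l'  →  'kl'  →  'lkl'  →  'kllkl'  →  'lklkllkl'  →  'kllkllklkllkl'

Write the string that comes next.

Each term (from the third on) is the two preceding terms concatenated in order: term 3 = l·kl = lkl.
The next term joins lklkllkl and kllkllklkllkl.

lklkllklkllkllklkllkl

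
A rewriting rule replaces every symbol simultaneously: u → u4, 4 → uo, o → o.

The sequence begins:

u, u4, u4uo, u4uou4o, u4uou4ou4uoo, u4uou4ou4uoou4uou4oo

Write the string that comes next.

Replace each of the 20 characters of u4uou4ou4uoou4uou4oo in place — u4 uo u4 o u4 uo o u4 uo u4 o o u4 uo u4 o u4 uo o o — and concatenate.

u4uou4ou4uoou4uou4oou4uou4ou4uooo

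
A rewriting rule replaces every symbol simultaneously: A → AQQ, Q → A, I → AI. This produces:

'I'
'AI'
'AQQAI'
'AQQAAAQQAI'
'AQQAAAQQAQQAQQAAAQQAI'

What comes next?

Replace each of the 21 characters of AQQAAAQQAQQAQQAAAQQAI in place — AQQ A A AQQ AQQ AQQ A A AQQ A A AQQ A A AQQ AQQ AQQ A A AQQ AI — and concatenate.

AQQAAAQQAQQAQQAAAQQAAAQQAAAQQAQQAQQAAAQQAI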